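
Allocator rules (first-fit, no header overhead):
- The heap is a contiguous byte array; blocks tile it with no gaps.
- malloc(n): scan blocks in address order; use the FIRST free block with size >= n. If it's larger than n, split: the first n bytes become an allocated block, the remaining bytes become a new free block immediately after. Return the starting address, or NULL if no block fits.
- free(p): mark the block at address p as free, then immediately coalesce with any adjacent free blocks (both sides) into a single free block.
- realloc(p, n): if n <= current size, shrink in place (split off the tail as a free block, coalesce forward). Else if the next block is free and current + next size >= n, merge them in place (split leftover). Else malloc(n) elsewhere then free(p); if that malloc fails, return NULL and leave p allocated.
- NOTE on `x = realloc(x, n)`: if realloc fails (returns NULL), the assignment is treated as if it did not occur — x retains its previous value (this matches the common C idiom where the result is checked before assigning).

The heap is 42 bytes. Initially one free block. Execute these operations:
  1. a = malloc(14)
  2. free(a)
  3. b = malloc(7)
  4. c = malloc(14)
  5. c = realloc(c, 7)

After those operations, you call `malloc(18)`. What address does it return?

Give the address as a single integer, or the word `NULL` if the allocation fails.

Op 1: a = malloc(14) -> a = 0; heap: [0-13 ALLOC][14-41 FREE]
Op 2: free(a) -> (freed a); heap: [0-41 FREE]
Op 3: b = malloc(7) -> b = 0; heap: [0-6 ALLOC][7-41 FREE]
Op 4: c = malloc(14) -> c = 7; heap: [0-6 ALLOC][7-20 ALLOC][21-41 FREE]
Op 5: c = realloc(c, 7) -> c = 7; heap: [0-6 ALLOC][7-13 ALLOC][14-41 FREE]
malloc(18): first-fit scan over [0-6 ALLOC][7-13 ALLOC][14-41 FREE] -> 14

Answer: 14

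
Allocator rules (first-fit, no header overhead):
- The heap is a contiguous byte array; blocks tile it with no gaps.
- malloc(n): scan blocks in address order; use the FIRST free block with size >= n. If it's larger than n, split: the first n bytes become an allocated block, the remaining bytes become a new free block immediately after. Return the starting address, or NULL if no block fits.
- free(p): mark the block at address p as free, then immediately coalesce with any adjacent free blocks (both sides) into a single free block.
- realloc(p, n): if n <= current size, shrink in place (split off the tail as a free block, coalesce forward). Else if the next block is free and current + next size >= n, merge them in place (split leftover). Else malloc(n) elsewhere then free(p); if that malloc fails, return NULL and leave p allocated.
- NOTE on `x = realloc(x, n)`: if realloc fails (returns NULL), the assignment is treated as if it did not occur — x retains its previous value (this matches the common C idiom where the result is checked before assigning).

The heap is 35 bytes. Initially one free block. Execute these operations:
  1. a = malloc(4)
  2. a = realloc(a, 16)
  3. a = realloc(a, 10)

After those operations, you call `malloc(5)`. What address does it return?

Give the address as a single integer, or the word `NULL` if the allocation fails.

Op 1: a = malloc(4) -> a = 0; heap: [0-3 ALLOC][4-34 FREE]
Op 2: a = realloc(a, 16) -> a = 0; heap: [0-15 ALLOC][16-34 FREE]
Op 3: a = realloc(a, 10) -> a = 0; heap: [0-9 ALLOC][10-34 FREE]
malloc(5): first-fit scan over [0-9 ALLOC][10-34 FREE] -> 10

Answer: 10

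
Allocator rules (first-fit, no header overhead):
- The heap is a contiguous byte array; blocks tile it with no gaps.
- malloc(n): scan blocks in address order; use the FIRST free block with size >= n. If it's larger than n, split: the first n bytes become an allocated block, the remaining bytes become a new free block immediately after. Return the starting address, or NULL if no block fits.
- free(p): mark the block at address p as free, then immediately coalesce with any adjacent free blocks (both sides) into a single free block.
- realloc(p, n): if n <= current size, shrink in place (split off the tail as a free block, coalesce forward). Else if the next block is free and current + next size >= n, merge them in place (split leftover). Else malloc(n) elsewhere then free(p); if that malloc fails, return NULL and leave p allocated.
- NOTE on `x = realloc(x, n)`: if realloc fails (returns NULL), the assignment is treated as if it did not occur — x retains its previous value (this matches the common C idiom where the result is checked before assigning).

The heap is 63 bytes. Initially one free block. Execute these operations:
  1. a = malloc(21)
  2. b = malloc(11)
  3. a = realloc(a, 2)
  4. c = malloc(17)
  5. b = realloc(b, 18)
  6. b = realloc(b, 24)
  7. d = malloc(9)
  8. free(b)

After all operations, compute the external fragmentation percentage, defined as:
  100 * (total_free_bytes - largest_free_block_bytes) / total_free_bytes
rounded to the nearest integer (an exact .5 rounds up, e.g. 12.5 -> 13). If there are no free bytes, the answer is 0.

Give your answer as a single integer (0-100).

Op 1: a = malloc(21) -> a = 0; heap: [0-20 ALLOC][21-62 FREE]
Op 2: b = malloc(11) -> b = 21; heap: [0-20 ALLOC][21-31 ALLOC][32-62 FREE]
Op 3: a = realloc(a, 2) -> a = 0; heap: [0-1 ALLOC][2-20 FREE][21-31 ALLOC][32-62 FREE]
Op 4: c = malloc(17) -> c = 2; heap: [0-1 ALLOC][2-18 ALLOC][19-20 FREE][21-31 ALLOC][32-62 FREE]
Op 5: b = realloc(b, 18) -> b = 21; heap: [0-1 ALLOC][2-18 ALLOC][19-20 FREE][21-38 ALLOC][39-62 FREE]
Op 6: b = realloc(b, 24) -> b = 21; heap: [0-1 ALLOC][2-18 ALLOC][19-20 FREE][21-44 ALLOC][45-62 FREE]
Op 7: d = malloc(9) -> d = 45; heap: [0-1 ALLOC][2-18 ALLOC][19-20 FREE][21-44 ALLOC][45-53 ALLOC][54-62 FREE]
Op 8: free(b) -> (freed b); heap: [0-1 ALLOC][2-18 ALLOC][19-44 FREE][45-53 ALLOC][54-62 FREE]
Free blocks: [26 9] total_free=35 largest=26 -> 100*(35-26)/35 = 900/35 ≈ 25.714 -> rounds to 26

Answer: 26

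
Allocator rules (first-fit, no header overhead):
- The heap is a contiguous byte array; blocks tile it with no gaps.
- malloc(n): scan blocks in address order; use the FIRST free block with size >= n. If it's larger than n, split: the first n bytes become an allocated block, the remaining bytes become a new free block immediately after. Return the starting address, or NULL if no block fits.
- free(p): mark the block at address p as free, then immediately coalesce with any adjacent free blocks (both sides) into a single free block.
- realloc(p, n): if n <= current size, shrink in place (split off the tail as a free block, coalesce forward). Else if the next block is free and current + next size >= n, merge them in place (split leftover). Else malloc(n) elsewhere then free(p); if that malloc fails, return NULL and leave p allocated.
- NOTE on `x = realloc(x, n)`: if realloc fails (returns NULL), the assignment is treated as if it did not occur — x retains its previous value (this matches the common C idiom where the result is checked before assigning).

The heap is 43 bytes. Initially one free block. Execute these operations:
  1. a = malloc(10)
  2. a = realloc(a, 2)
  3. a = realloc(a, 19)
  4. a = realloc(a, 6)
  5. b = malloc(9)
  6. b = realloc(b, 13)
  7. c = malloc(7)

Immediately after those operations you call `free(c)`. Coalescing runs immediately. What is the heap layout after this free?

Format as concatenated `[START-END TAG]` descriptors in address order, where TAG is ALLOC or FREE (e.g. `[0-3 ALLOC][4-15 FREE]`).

Op 1: a = malloc(10) -> a = 0; heap: [0-9 ALLOC][10-42 FREE]
Op 2: a = realloc(a, 2) -> a = 0; heap: [0-1 ALLOC][2-42 FREE]
Op 3: a = realloc(a, 19) -> a = 0; heap: [0-18 ALLOC][19-42 FREE]
Op 4: a = realloc(a, 6) -> a = 0; heap: [0-5 ALLOC][6-42 FREE]
Op 5: b = malloc(9) -> b = 6; heap: [0-5 ALLOC][6-14 ALLOC][15-42 FREE]
Op 6: b = realloc(b, 13) -> b = 6; heap: [0-5 ALLOC][6-18 ALLOC][19-42 FREE]
Op 7: c = malloc(7) -> c = 19; heap: [0-5 ALLOC][6-18 ALLOC][19-25 ALLOC][26-42 FREE]
free(c): c = 19 -> block [19-25 ALLOC]; mark free, coalesce with adjacent free neighbors -> [0-5 ALLOC][6-18 ALLOC][19-42 FREE]

Answer: [0-5 ALLOC][6-18 ALLOC][19-42 FREE]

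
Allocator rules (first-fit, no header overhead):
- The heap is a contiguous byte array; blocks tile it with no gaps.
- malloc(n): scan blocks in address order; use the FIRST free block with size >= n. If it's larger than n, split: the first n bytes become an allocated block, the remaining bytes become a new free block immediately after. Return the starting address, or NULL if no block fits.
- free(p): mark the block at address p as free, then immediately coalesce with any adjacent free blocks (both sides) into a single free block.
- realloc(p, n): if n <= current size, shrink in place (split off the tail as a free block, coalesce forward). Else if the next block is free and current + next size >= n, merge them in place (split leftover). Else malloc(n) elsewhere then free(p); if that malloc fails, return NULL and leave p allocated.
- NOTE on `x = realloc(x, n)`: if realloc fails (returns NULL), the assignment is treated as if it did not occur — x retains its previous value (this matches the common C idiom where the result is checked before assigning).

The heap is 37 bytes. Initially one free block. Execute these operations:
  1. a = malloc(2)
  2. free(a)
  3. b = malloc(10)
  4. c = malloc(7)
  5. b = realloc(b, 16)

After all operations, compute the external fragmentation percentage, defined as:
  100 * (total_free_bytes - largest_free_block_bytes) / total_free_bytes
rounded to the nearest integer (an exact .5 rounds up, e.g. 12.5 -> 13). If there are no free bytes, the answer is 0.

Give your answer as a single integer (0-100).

Answer: 29

Derivation:
Op 1: a = malloc(2) -> a = 0; heap: [0-1 ALLOC][2-36 FREE]
Op 2: free(a) -> (freed a); heap: [0-36 FREE]
Op 3: b = malloc(10) -> b = 0; heap: [0-9 ALLOC][10-36 FREE]
Op 4: c = malloc(7) -> c = 10; heap: [0-9 ALLOC][10-16 ALLOC][17-36 FREE]
Op 5: b = realloc(b, 16) -> b = 17; heap: [0-9 FREE][10-16 ALLOC][17-32 ALLOC][33-36 FREE]
Free blocks: [10 4] total_free=14 largest=10 -> 100*(14-10)/14 = 400/14 ≈ 28.571 -> rounds to 29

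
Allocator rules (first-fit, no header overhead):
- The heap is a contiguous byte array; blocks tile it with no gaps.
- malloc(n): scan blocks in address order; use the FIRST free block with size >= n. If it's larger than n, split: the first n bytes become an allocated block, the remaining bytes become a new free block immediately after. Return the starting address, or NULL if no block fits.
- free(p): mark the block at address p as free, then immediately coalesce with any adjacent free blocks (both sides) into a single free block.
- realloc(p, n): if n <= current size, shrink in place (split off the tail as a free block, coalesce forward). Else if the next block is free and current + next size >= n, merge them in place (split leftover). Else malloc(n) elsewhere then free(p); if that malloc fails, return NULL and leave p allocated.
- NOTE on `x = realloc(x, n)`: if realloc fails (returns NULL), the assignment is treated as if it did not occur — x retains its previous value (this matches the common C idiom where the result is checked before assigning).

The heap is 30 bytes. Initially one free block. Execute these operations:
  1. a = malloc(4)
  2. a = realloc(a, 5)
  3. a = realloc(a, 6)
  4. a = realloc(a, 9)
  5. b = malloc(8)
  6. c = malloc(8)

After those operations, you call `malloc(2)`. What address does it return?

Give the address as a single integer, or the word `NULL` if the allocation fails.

Op 1: a = malloc(4) -> a = 0; heap: [0-3 ALLOC][4-29 FREE]
Op 2: a = realloc(a, 5) -> a = 0; heap: [0-4 ALLOC][5-29 FREE]
Op 3: a = realloc(a, 6) -> a = 0; heap: [0-5 ALLOC][6-29 FREE]
Op 4: a = realloc(a, 9) -> a = 0; heap: [0-8 ALLOC][9-29 FREE]
Op 5: b = malloc(8) -> b = 9; heap: [0-8 ALLOC][9-16 ALLOC][17-29 FREE]
Op 6: c = malloc(8) -> c = 17; heap: [0-8 ALLOC][9-16 ALLOC][17-24 ALLOC][25-29 FREE]
malloc(2): first-fit scan over [0-8 ALLOC][9-16 ALLOC][17-24 ALLOC][25-29 FREE] -> 25

Answer: 25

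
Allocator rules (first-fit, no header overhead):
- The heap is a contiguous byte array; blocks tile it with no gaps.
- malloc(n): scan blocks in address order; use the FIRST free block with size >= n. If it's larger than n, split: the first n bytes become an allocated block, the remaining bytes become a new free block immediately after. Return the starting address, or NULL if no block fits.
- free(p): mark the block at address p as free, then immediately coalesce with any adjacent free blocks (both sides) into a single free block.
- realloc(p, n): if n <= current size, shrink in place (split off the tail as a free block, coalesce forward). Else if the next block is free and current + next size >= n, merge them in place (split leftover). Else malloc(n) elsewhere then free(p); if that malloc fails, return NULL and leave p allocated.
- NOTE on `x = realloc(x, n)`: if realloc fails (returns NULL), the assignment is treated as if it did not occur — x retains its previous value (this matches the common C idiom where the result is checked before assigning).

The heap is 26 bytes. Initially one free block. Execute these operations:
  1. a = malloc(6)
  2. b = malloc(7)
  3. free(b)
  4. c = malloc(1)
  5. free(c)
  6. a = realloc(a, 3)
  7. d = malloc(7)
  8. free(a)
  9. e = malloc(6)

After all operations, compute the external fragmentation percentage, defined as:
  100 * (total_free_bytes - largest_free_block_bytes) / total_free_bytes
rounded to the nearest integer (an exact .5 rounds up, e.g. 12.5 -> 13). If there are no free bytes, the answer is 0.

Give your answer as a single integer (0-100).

Answer: 23

Derivation:
Op 1: a = malloc(6) -> a = 0; heap: [0-5 ALLOC][6-25 FREE]
Op 2: b = malloc(7) -> b = 6; heap: [0-5 ALLOC][6-12 ALLOC][13-25 FREE]
Op 3: free(b) -> (freed b); heap: [0-5 ALLOC][6-25 FREE]
Op 4: c = malloc(1) -> c = 6; heap: [0-5 ALLOC][6-6 ALLOC][7-25 FREE]
Op 5: free(c) -> (freed c); heap: [0-5 ALLOC][6-25 FREE]
Op 6: a = realloc(a, 3) -> a = 0; heap: [0-2 ALLOC][3-25 FREE]
Op 7: d = malloc(7) -> d = 3; heap: [0-2 ALLOC][3-9 ALLOC][10-25 FREE]
Op 8: free(a) -> (freed a); heap: [0-2 FREE][3-9 ALLOC][10-25 FREE]
Op 9: e = malloc(6) -> e = 10; heap: [0-2 FREE][3-9 ALLOC][10-15 ALLOC][16-25 FREE]
Free blocks: [3 10] total_free=13 largest=10 -> 100*(13-10)/13 = 300/13 ≈ 23.077 -> rounds to 23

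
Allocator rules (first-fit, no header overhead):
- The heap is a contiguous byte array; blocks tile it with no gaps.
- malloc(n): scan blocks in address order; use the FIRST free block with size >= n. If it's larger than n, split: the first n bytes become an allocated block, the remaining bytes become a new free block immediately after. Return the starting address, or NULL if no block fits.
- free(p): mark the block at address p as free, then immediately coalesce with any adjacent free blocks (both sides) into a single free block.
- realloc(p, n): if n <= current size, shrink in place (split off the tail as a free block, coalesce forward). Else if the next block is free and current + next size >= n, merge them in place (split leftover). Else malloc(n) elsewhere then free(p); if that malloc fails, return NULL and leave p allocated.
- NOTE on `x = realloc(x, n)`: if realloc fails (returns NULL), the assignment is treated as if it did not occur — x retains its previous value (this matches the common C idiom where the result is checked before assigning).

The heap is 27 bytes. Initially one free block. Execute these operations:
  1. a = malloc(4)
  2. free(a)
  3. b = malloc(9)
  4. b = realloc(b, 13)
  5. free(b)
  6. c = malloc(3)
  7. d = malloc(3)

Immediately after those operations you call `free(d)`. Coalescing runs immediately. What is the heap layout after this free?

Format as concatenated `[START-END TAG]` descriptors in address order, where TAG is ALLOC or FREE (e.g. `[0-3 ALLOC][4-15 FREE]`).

Op 1: a = malloc(4) -> a = 0; heap: [0-3 ALLOC][4-26 FREE]
Op 2: free(a) -> (freed a); heap: [0-26 FREE]
Op 3: b = malloc(9) -> b = 0; heap: [0-8 ALLOC][9-26 FREE]
Op 4: b = realloc(b, 13) -> b = 0; heap: [0-12 ALLOC][13-26 FREE]
Op 5: free(b) -> (freed b); heap: [0-26 FREE]
Op 6: c = malloc(3) -> c = 0; heap: [0-2 ALLOC][3-26 FREE]
Op 7: d = malloc(3) -> d = 3; heap: [0-2 ALLOC][3-5 ALLOC][6-26 FREE]
free(d): d = 3 -> block [3-5 ALLOC]; mark free, coalesce with adjacent free neighbors -> [0-2 ALLOC][3-26 FREE]

Answer: [0-2 ALLOC][3-26 FREE]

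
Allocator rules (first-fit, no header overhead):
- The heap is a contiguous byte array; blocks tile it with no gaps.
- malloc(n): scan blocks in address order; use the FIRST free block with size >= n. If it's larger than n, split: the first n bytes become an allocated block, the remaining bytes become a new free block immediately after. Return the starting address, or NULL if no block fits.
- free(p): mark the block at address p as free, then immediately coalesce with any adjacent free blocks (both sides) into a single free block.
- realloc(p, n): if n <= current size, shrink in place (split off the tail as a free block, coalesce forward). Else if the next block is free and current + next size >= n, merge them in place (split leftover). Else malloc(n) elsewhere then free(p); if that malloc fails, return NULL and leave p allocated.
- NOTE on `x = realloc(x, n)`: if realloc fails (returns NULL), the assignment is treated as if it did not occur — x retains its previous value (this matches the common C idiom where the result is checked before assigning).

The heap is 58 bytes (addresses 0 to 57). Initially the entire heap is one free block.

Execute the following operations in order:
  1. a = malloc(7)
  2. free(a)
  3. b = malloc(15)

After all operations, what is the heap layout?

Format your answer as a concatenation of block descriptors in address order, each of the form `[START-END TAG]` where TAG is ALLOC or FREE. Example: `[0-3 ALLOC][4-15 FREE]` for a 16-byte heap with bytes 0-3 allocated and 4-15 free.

Op 1: a = malloc(7) -> a = 0; heap: [0-6 ALLOC][7-57 FREE]
Op 2: free(a) -> (freed a); heap: [0-57 FREE]
Op 3: b = malloc(15) -> b = 0; heap: [0-14 ALLOC][15-57 FREE]

Answer: [0-14 ALLOC][15-57 FREE]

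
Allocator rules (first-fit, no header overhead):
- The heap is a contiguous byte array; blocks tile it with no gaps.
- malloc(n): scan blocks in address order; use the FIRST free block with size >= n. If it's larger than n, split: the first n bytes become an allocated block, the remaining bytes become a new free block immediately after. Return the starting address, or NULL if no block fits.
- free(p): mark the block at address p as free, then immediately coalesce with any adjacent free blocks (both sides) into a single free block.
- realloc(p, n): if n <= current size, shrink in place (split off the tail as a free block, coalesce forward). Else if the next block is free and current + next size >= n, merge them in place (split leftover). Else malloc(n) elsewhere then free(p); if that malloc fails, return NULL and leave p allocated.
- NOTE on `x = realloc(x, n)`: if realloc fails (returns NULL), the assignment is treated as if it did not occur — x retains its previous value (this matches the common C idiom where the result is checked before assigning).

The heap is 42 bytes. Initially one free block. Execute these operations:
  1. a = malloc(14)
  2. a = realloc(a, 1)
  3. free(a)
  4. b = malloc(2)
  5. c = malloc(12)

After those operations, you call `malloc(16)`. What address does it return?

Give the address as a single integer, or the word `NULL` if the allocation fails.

Op 1: a = malloc(14) -> a = 0; heap: [0-13 ALLOC][14-41 FREE]
Op 2: a = realloc(a, 1) -> a = 0; heap: [0-0 ALLOC][1-41 FREE]
Op 3: free(a) -> (freed a); heap: [0-41 FREE]
Op 4: b = malloc(2) -> b = 0; heap: [0-1 ALLOC][2-41 FREE]
Op 5: c = malloc(12) -> c = 2; heap: [0-1 ALLOC][2-13 ALLOC][14-41 FREE]
malloc(16): first-fit scan over [0-1 ALLOC][2-13 ALLOC][14-41 FREE] -> 14

Answer: 14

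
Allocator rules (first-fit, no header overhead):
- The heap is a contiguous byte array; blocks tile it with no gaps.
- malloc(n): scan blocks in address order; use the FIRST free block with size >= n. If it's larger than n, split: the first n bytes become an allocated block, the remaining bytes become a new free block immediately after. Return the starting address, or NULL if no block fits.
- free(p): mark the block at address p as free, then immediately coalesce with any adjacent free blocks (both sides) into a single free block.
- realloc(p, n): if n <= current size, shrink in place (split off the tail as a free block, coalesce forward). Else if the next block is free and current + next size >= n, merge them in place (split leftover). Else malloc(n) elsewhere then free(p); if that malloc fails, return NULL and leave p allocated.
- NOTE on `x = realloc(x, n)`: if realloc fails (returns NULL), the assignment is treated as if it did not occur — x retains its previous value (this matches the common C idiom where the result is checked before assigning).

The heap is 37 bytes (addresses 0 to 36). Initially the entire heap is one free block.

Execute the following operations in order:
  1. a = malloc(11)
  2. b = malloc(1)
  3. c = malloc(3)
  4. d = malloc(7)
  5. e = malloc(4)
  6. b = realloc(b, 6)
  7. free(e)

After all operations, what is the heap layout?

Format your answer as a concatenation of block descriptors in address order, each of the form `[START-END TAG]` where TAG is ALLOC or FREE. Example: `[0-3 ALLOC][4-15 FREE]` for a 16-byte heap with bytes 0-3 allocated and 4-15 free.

Answer: [0-10 ALLOC][11-11 FREE][12-14 ALLOC][15-21 ALLOC][22-25 FREE][26-31 ALLOC][32-36 FREE]

Derivation:
Op 1: a = malloc(11) -> a = 0; heap: [0-10 ALLOC][11-36 FREE]
Op 2: b = malloc(1) -> b = 11; heap: [0-10 ALLOC][11-11 ALLOC][12-36 FREE]
Op 3: c = malloc(3) -> c = 12; heap: [0-10 ALLOC][11-11 ALLOC][12-14 ALLOC][15-36 FREE]
Op 4: d = malloc(7) -> d = 15; heap: [0-10 ALLOC][11-11 ALLOC][12-14 ALLOC][15-21 ALLOC][22-36 FREE]
Op 5: e = malloc(4) -> e = 22; heap: [0-10 ALLOC][11-11 ALLOC][12-14 ALLOC][15-21 ALLOC][22-25 ALLOC][26-36 FREE]
Op 6: b = realloc(b, 6) -> b = 26; heap: [0-10 ALLOC][11-11 FREE][12-14 ALLOC][15-21 ALLOC][22-25 ALLOC][26-31 ALLOC][32-36 FREE]
Op 7: free(e) -> (freed e); heap: [0-10 ALLOC][11-11 FREE][12-14 ALLOC][15-21 ALLOC][22-25 FREE][26-31 ALLOC][32-36 FREE]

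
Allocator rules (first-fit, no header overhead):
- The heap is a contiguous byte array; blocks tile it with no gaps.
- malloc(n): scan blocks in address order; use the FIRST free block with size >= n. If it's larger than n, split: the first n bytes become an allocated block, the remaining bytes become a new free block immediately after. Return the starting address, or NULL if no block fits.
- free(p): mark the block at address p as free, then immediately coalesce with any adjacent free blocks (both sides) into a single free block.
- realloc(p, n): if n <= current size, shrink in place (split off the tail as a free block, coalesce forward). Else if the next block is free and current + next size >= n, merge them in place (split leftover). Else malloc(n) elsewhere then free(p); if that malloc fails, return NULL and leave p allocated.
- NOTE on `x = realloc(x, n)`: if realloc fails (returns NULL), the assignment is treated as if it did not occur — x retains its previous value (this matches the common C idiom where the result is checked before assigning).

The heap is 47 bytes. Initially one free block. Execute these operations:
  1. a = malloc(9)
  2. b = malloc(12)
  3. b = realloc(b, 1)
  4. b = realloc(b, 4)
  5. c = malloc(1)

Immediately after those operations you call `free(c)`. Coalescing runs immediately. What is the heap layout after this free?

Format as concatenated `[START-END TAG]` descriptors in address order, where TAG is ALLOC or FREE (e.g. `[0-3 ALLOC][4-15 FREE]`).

Answer: [0-8 ALLOC][9-12 ALLOC][13-46 FREE]

Derivation:
Op 1: a = malloc(9) -> a = 0; heap: [0-8 ALLOC][9-46 FREE]
Op 2: b = malloc(12) -> b = 9; heap: [0-8 ALLOC][9-20 ALLOC][21-46 FREE]
Op 3: b = realloc(b, 1) -> b = 9; heap: [0-8 ALLOC][9-9 ALLOC][10-46 FREE]
Op 4: b = realloc(b, 4) -> b = 9; heap: [0-8 ALLOC][9-12 ALLOC][13-46 FREE]
Op 5: c = malloc(1) -> c = 13; heap: [0-8 ALLOC][9-12 ALLOC][13-13 ALLOC][14-46 FREE]
free(c): c = 13 -> block [13-13 ALLOC]; mark free, coalesce with adjacent free neighbors -> [0-8 ALLOC][9-12 ALLOC][13-46 FREE]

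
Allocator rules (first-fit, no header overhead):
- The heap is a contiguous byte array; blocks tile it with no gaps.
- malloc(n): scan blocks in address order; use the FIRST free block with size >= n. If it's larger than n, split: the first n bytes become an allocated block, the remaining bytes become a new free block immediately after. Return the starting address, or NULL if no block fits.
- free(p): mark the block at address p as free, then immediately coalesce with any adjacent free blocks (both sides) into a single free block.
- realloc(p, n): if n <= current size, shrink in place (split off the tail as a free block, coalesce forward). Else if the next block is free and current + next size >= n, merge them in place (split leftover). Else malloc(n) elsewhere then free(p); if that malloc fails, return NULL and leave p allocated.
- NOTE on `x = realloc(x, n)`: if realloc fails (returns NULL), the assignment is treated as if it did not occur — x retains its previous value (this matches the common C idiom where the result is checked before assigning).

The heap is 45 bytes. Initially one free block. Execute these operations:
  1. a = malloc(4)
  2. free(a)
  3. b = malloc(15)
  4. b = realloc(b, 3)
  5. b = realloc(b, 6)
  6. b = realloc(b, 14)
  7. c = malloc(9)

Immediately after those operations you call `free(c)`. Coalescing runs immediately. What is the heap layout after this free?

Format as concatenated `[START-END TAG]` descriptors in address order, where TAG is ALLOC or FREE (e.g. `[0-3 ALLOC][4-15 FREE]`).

Answer: [0-13 ALLOC][14-44 FREE]

Derivation:
Op 1: a = malloc(4) -> a = 0; heap: [0-3 ALLOC][4-44 FREE]
Op 2: free(a) -> (freed a); heap: [0-44 FREE]
Op 3: b = malloc(15) -> b = 0; heap: [0-14 ALLOC][15-44 FREE]
Op 4: b = realloc(b, 3) -> b = 0; heap: [0-2 ALLOC][3-44 FREE]
Op 5: b = realloc(b, 6) -> b = 0; heap: [0-5 ALLOC][6-44 FREE]
Op 6: b = realloc(b, 14) -> b = 0; heap: [0-13 ALLOC][14-44 FREE]
Op 7: c = malloc(9) -> c = 14; heap: [0-13 ALLOC][14-22 ALLOC][23-44 FREE]
free(c): c = 14 -> block [14-22 ALLOC]; mark free, coalesce with adjacent free neighbors -> [0-13 ALLOC][14-44 FREE]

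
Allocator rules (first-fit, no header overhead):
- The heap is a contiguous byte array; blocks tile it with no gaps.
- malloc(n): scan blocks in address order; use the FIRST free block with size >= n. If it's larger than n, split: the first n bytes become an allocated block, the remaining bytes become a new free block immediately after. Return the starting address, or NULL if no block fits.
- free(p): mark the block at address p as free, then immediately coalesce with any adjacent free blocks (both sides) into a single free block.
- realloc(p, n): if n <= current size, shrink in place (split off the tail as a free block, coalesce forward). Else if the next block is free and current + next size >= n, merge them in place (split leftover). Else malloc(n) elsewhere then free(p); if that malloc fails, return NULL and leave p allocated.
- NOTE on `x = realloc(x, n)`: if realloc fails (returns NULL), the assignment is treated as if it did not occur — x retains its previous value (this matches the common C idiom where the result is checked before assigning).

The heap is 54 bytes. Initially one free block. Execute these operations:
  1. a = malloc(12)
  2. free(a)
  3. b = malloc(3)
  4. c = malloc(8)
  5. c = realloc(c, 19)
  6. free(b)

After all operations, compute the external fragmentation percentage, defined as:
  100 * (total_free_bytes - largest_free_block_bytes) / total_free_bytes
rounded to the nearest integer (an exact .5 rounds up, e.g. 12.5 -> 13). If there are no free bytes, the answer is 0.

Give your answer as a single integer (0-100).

Answer: 9

Derivation:
Op 1: a = malloc(12) -> a = 0; heap: [0-11 ALLOC][12-53 FREE]
Op 2: free(a) -> (freed a); heap: [0-53 FREE]
Op 3: b = malloc(3) -> b = 0; heap: [0-2 ALLOC][3-53 FREE]
Op 4: c = malloc(8) -> c = 3; heap: [0-2 ALLOC][3-10 ALLOC][11-53 FREE]
Op 5: c = realloc(c, 19) -> c = 3; heap: [0-2 ALLOC][3-21 ALLOC][22-53 FREE]
Op 6: free(b) -> (freed b); heap: [0-2 FREE][3-21 ALLOC][22-53 FREE]
Free blocks: [3 32] total_free=35 largest=32 -> 100*(35-32)/35 = 300/35 ≈ 8.571 -> rounds to 9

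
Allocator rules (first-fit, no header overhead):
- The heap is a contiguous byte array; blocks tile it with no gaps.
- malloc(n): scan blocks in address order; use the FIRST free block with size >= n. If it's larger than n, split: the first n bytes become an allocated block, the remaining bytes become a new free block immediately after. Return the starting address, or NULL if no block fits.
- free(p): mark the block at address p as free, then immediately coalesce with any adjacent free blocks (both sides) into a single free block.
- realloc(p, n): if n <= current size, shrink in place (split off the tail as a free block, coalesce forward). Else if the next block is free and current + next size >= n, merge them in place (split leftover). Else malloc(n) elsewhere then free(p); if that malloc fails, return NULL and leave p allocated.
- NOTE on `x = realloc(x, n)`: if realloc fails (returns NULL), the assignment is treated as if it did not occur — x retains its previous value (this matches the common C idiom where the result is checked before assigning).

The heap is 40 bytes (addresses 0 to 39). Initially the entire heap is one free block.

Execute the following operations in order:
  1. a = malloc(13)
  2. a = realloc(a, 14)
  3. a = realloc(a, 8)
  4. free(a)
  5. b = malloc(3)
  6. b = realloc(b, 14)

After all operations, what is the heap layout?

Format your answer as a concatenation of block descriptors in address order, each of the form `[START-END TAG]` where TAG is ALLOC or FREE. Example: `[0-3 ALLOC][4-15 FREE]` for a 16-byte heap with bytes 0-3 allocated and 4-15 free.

Op 1: a = malloc(13) -> a = 0; heap: [0-12 ALLOC][13-39 FREE]
Op 2: a = realloc(a, 14) -> a = 0; heap: [0-13 ALLOC][14-39 FREE]
Op 3: a = realloc(a, 8) -> a = 0; heap: [0-7 ALLOC][8-39 FREE]
Op 4: free(a) -> (freed a); heap: [0-39 FREE]
Op 5: b = malloc(3) -> b = 0; heap: [0-2 ALLOC][3-39 FREE]
Op 6: b = realloc(b, 14) -> b = 0; heap: [0-13 ALLOC][14-39 FREE]

Answer: [0-13 ALLOC][14-39 FREE]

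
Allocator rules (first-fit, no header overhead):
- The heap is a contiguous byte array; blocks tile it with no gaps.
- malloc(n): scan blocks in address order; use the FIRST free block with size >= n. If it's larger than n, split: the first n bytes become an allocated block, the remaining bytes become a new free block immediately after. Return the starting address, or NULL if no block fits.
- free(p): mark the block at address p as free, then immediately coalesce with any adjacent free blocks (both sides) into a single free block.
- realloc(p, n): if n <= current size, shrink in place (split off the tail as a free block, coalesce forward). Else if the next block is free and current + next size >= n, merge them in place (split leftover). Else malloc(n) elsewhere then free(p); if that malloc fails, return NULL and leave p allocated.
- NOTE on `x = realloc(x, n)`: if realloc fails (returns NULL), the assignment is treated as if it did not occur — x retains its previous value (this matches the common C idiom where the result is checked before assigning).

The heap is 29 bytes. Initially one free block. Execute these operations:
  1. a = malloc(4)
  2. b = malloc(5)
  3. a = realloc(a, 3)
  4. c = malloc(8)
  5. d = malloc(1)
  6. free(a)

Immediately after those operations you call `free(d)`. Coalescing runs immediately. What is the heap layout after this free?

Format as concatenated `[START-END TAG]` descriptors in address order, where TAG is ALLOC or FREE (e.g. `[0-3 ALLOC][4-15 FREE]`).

Answer: [0-3 FREE][4-8 ALLOC][9-16 ALLOC][17-28 FREE]

Derivation:
Op 1: a = malloc(4) -> a = 0; heap: [0-3 ALLOC][4-28 FREE]
Op 2: b = malloc(5) -> b = 4; heap: [0-3 ALLOC][4-8 ALLOC][9-28 FREE]
Op 3: a = realloc(a, 3) -> a = 0; heap: [0-2 ALLOC][3-3 FREE][4-8 ALLOC][9-28 FREE]
Op 4: c = malloc(8) -> c = 9; heap: [0-2 ALLOC][3-3 FREE][4-8 ALLOC][9-16 ALLOC][17-28 FREE]
Op 5: d = malloc(1) -> d = 3; heap: [0-2 ALLOC][3-3 ALLOC][4-8 ALLOC][9-16 ALLOC][17-28 FREE]
Op 6: free(a) -> (freed a); heap: [0-2 FREE][3-3 ALLOC][4-8 ALLOC][9-16 ALLOC][17-28 FREE]
free(d): d = 3 -> block [3-3 ALLOC]; mark free, coalesce with adjacent free neighbors -> [0-3 FREE][4-8 ALLOC][9-16 ALLOC][17-28 FREE]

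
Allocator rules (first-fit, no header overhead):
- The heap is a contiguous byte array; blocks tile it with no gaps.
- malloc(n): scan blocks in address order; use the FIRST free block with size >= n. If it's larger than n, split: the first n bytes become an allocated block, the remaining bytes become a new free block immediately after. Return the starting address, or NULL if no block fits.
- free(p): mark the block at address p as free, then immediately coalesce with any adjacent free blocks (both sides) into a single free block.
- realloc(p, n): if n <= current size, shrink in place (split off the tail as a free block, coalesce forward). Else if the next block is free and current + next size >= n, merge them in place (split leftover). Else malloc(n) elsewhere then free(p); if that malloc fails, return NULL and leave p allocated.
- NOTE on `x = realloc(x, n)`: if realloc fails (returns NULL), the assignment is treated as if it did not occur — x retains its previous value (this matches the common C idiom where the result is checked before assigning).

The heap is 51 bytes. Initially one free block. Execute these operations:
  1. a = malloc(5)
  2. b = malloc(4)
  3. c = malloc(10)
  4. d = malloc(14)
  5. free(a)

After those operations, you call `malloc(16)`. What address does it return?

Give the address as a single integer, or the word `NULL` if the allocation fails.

Op 1: a = malloc(5) -> a = 0; heap: [0-4 ALLOC][5-50 FREE]
Op 2: b = malloc(4) -> b = 5; heap: [0-4 ALLOC][5-8 ALLOC][9-50 FREE]
Op 3: c = malloc(10) -> c = 9; heap: [0-4 ALLOC][5-8 ALLOC][9-18 ALLOC][19-50 FREE]
Op 4: d = malloc(14) -> d = 19; heap: [0-4 ALLOC][5-8 ALLOC][9-18 ALLOC][19-32 ALLOC][33-50 FREE]
Op 5: free(a) -> (freed a); heap: [0-4 FREE][5-8 ALLOC][9-18 ALLOC][19-32 ALLOC][33-50 FREE]
malloc(16): first-fit scan over [0-4 FREE][5-8 ALLOC][9-18 ALLOC][19-32 ALLOC][33-50 FREE] -> 33

Answer: 33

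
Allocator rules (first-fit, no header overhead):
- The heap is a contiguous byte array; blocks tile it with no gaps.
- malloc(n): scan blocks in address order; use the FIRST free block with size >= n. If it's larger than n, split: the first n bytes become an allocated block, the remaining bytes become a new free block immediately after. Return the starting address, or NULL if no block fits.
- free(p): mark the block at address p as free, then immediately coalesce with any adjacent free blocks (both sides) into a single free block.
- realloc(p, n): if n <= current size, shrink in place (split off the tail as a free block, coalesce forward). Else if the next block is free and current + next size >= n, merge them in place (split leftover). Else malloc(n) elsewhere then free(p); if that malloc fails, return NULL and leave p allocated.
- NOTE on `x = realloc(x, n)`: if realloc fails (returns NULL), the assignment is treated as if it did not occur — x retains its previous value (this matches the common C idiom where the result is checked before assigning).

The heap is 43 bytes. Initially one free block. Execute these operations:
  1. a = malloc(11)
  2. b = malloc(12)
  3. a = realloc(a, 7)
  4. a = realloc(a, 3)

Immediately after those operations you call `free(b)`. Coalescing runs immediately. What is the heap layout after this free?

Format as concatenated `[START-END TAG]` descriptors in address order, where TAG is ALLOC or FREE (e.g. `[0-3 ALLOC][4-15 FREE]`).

Op 1: a = malloc(11) -> a = 0; heap: [0-10 ALLOC][11-42 FREE]
Op 2: b = malloc(12) -> b = 11; heap: [0-10 ALLOC][11-22 ALLOC][23-42 FREE]
Op 3: a = realloc(a, 7) -> a = 0; heap: [0-6 ALLOC][7-10 FREE][11-22 ALLOC][23-42 FREE]
Op 4: a = realloc(a, 3) -> a = 0; heap: [0-2 ALLOC][3-10 FREE][11-22 ALLOC][23-42 FREE]
free(b): b = 11 -> block [11-22 ALLOC]; mark free, coalesce with adjacent free neighbors -> [0-2 ALLOC][3-42 FREE]

Answer: [0-2 ALLOC][3-42 FREE]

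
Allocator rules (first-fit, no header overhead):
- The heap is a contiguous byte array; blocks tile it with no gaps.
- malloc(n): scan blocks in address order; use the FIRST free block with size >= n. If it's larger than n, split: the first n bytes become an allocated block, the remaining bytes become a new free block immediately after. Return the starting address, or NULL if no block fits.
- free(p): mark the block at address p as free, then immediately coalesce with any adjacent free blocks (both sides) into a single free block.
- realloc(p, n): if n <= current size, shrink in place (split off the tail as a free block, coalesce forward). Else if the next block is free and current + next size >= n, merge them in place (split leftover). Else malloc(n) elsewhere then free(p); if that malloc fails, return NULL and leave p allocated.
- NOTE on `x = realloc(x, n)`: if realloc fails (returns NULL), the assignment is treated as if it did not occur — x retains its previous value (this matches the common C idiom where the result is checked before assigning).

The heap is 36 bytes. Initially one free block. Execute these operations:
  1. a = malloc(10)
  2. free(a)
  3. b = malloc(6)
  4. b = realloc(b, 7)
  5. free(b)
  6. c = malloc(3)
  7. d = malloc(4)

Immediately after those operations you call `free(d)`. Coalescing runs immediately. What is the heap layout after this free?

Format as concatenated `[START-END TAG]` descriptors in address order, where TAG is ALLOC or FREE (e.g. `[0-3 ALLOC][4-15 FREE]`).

Op 1: a = malloc(10) -> a = 0; heap: [0-9 ALLOC][10-35 FREE]
Op 2: free(a) -> (freed a); heap: [0-35 FREE]
Op 3: b = malloc(6) -> b = 0; heap: [0-5 ALLOC][6-35 FREE]
Op 4: b = realloc(b, 7) -> b = 0; heap: [0-6 ALLOC][7-35 FREE]
Op 5: free(b) -> (freed b); heap: [0-35 FREE]
Op 6: c = malloc(3) -> c = 0; heap: [0-2 ALLOC][3-35 FREE]
Op 7: d = malloc(4) -> d = 3; heap: [0-2 ALLOC][3-6 ALLOC][7-35 FREE]
free(d): d = 3 -> block [3-6 ALLOC]; mark free, coalesce with adjacent free neighbors -> [0-2 ALLOC][3-35 FREE]

Answer: [0-2 ALLOC][3-35 FREE]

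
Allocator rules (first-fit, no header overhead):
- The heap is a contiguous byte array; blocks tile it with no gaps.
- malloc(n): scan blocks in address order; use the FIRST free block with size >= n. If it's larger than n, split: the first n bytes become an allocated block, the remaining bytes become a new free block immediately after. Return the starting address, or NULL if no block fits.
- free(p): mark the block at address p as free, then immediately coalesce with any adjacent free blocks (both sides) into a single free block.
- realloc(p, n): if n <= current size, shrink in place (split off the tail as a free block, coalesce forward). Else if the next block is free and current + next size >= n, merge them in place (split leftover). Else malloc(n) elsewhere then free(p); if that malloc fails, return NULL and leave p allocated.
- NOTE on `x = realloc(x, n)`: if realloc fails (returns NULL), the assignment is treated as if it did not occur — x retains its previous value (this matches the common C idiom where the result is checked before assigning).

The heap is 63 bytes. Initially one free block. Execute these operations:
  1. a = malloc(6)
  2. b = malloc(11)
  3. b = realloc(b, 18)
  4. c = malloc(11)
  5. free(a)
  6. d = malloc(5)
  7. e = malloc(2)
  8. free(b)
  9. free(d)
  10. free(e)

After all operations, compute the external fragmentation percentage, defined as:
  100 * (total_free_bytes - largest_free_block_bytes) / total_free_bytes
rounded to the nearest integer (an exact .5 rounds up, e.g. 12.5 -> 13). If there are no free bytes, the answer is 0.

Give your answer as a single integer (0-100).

Op 1: a = malloc(6) -> a = 0; heap: [0-5 ALLOC][6-62 FREE]
Op 2: b = malloc(11) -> b = 6; heap: [0-5 ALLOC][6-16 ALLOC][17-62 FREE]
Op 3: b = realloc(b, 18) -> b = 6; heap: [0-5 ALLOC][6-23 ALLOC][24-62 FREE]
Op 4: c = malloc(11) -> c = 24; heap: [0-5 ALLOC][6-23 ALLOC][24-34 ALLOC][35-62 FREE]
Op 5: free(a) -> (freed a); heap: [0-5 FREE][6-23 ALLOC][24-34 ALLOC][35-62 FREE]
Op 6: d = malloc(5) -> d = 0; heap: [0-4 ALLOC][5-5 FREE][6-23 ALLOC][24-34 ALLOC][35-62 FREE]
Op 7: e = malloc(2) -> e = 35; heap: [0-4 ALLOC][5-5 FREE][6-23 ALLOC][24-34 ALLOC][35-36 ALLOC][37-62 FREE]
Op 8: free(b) -> (freed b); heap: [0-4 ALLOC][5-23 FREE][24-34 ALLOC][35-36 ALLOC][37-62 FREE]
Op 9: free(d) -> (freed d); heap: [0-23 FREE][24-34 ALLOC][35-36 ALLOC][37-62 FREE]
Op 10: free(e) -> (freed e); heap: [0-23 FREE][24-34 ALLOC][35-62 FREE]
Free blocks: [24 28] total_free=52 largest=28 -> 100*(52-28)/52 = 2400/52 ≈ 46.154 -> rounds to 46

Answer: 46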